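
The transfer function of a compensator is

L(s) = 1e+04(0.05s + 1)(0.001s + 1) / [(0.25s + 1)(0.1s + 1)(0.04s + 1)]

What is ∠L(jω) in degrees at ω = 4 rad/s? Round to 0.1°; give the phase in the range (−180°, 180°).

-64.4°

At ω = 4 rad/s:
zero (1 + j4·0.05) = 1 + j0.2 → |·| ≈ 1.0198, ∠ ≈ 11.31°
zero (1 + j4·0.001) = 1 + j0.004 → |·| ≈ 1, ∠ ≈ 0.23°
pole (1 + j4·0.25) = 1 + j1 → |·| ≈ 1.4142, ∠ ≈ 45.00°
pole (1 + j4·0.1) = 1 + j0.4 → |·| ≈ 1.077, ∠ ≈ 21.80°
pole (1 + j4·0.04) = 1 + j0.16 → |·| ≈ 1.0127, ∠ ≈ 9.09°
∠L = (11.31° + 0.23°) − (45.00° + 21.80° + 9.09°) = -64.35°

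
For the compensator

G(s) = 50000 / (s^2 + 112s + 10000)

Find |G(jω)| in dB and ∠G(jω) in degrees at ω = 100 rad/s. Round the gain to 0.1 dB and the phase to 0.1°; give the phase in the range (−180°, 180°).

At s = jω = j100:
quadratic: (j100)² + 112·j100 + 10000 = 0 + j11200 → |·| ≈ 11200, ∠ ≈ 90.00°
|G| = 50000 / 11200 ≈ 4.4643
Gain = 20 log₁₀(4.4643) ≈ 13.00 dB
∠G = 0.00° − 90.00° = -90.00°

13.0 dB, -90.0°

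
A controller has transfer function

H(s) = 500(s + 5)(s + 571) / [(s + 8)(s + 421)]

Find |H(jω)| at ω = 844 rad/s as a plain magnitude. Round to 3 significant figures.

540

At s = jω = j844:
zero (s+5): 5 + j844 → |·| = √(5²+844²) = √712361 ≈ 844.01, ∠ = arctan(844/5) ≈ 89.66°
zero (s+571): 571 + j844 → |·| = √(571²+844²) = √1038377 ≈ 1019, ∠ = arctan(844/571) ≈ 55.92°
pole (s+8): 8 + j844 → |·| = √(8²+844²) = √712400 ≈ 844.04, ∠ = arctan(844/8) ≈ 89.46°
pole (s+421): 421 + j844 → |·| = √(421²+844²) = √889577 ≈ 943.17, ∠ = arctan(844/421) ≈ 63.49°
|H| = 500 · 8.6005e+05 / 7.9607e+05 ≈ 540.18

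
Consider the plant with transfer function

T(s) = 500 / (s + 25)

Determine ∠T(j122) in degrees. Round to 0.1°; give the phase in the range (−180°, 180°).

At s = jω = j122:
pole (s+25): 25 + j122 → |·| = √(25²+122²) = √15509 ≈ 124.54, ∠ = arctan(122/25) ≈ 78.42°
∠T = 0.00° − 78.42° = -78.42°

-78.4°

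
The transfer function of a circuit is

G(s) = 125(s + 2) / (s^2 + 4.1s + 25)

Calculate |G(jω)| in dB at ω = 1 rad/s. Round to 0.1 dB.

21.2 dB

At s = jω = j1:
zero (s+2): 2 + j1 → |·| = √(2²+1²) = √5 ≈ 2.2361, ∠ = arctan(1/2) ≈ 26.57°
quadratic: (j1)² + 4.1·j1 + 25 = 24 + j4.1 → |·| ≈ 24.348, ∠ ≈ 9.69°
|G| = 125 · 2.2361 / 24.348 ≈ 11.48
Gain = 20 log₁₀(11.48) ≈ 21.20 dB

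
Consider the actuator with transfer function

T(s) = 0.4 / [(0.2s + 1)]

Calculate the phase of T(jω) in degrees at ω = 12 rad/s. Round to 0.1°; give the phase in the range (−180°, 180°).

-67.4°

At ω = 12 rad/s:
pole (1 + j12·0.2) = 1 + j2.4 → |·| ≈ 2.6, ∠ ≈ 67.38°
∠T = (0°) − (67.38°) = -67.38°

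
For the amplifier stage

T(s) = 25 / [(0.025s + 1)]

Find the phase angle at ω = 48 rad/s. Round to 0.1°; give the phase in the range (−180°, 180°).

-50.2°

At ω = 48 rad/s:
pole (1 + j48·0.025) = 1 + j1.2 → |·| ≈ 1.562, ∠ ≈ 50.19°
∠T = (0°) − (50.19°) = -50.19°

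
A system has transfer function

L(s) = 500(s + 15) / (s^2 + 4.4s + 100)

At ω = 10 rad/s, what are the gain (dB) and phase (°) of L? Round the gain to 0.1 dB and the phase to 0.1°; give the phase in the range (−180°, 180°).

46.2 dB, -56.3°

At s = jω = j10:
zero (s+15): 15 + j10 → |·| = √(15²+10²) = √325 ≈ 18.028, ∠ = arctan(10/15) ≈ 33.69°
quadratic: (j10)² + 4.4·j10 + 100 = 0 + j44 → |·| ≈ 44, ∠ ≈ 90.00°
|L| = 500 · 18.028 / 44 ≈ 204.86
Gain = 20 log₁₀(204.86) ≈ 46.23 dB
∠L = 33.69° − 90.00° = -56.31°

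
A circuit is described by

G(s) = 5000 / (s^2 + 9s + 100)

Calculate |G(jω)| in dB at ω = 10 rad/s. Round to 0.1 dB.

34.9 dB

At s = jω = j10:
quadratic: (j10)² + 9·j10 + 100 = 0 + j90 → |·| ≈ 90, ∠ ≈ 90.00°
|G| = 5000 / 90 ≈ 55.556
Gain = 20 log₁₀(55.556) ≈ 34.89 dB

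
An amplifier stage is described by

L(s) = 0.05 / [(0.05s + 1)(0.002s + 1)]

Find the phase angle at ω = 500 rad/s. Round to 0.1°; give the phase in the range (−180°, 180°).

-132.7°

At ω = 500 rad/s:
pole (1 + j500·0.05) = 1 + j25 → |·| ≈ 25.02, ∠ ≈ 87.71°
pole (1 + j500·0.002) = 1 + j1 → |·| ≈ 1.4142, ∠ ≈ 45.00°
∠L = (0°) − (87.71° + 45.00°) = -132.71°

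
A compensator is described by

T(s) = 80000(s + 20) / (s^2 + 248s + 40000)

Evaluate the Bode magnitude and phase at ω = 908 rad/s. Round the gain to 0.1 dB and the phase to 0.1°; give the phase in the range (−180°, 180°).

39.0 dB, -75.2°

At s = jω = j908:
zero (s+20): 20 + j908 → |·| = √(20²+908²) = √824864 ≈ 908.22, ∠ = arctan(908/20) ≈ 88.74°
quadratic: (j908)² + 248·j908 + 40000 = -784464 + j225184 → |·| ≈ 8.1614e+05, ∠ ≈ 163.98°
|T| = 80000 · 908.22 / 8.1614e+05 ≈ 89.026
Gain = 20 log₁₀(89.026) ≈ 38.99 dB
∠T = 88.74° − 163.98° = -75.24°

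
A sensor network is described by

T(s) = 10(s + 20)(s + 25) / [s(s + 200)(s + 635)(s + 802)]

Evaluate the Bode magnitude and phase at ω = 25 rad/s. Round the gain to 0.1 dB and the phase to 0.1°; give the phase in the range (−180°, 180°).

At s = jω = j25:
zero (s+20): 20 + j25 → |·| = √(20²+25²) = √1025 ≈ 32.016, ∠ = arctan(25/20) ≈ 51.34°
zero (s+25): 25 + j25 → |·| = √(25²+25²) = √1250 ≈ 35.355, ∠ = arctan(25/25) ≈ 45.00°
pole (s+200): 200 + j25 → |·| = √(200²+25²) = √40625 ≈ 201.56, ∠ = arctan(25/200) ≈ 7.13°
pole (s+635): 635 + j25 → |·| = √(635²+25²) = √403850 ≈ 635.49, ∠ = arctan(25/635) ≈ 2.25°
pole (s+802): 802 + j25 → |·| = √(802²+25²) = √643829 ≈ 802.39, ∠ = arctan(25/802) ≈ 1.79°
pole at origin: |s| = 25, ∠ = 90.00° (in denominator)
|T| = 10 · 1131.9 / 2.5694e+09 ≈ 4.4053e-06
Gain = 20 log₁₀(4.4053e-06) ≈ -107.12 dB
∠T = 96.34° − 101.17° = -4.83°

-107.1 dB, -4.8°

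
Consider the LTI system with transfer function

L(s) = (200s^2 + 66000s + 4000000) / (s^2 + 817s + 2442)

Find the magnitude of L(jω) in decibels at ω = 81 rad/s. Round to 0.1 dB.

39.1 dB

Substitute s = j81:
Numerator: 200(j81)^2 + 66000(j81) + 4000000 = 2687800 + j5346000
Denominator: (j81)^2 + 817(j81) + 2442 = -4119 + j66177
|N| = √(2687800² + 5346000²) ≈ 5.9836e+06, ∠N ≈ 63.31°
|D| = √(4119² + 66177²) ≈ 66305, ∠D ≈ 93.56°
|L| = 5.9836e+06 / 66305 ≈ 90.244
Gain = 20 log₁₀(90.244) ≈ 39.11 dB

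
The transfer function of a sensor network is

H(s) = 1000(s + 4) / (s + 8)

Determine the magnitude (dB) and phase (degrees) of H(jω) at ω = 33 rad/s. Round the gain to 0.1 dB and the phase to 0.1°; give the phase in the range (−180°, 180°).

At s = jω = j33:
zero (s+4): 4 + j33 → |·| = √(4²+33²) = √1105 ≈ 33.242, ∠ = arctan(33/4) ≈ 83.09°
pole (s+8): 8 + j33 → |·| = √(8²+33²) = √1153 ≈ 33.956, ∠ = arctan(33/8) ≈ 76.37°
|H| = 1000 · 33.242 / 33.956 ≈ 978.97
Gain = 20 log₁₀(978.97) ≈ 59.82 dB
∠H = 83.09° − 76.37° = 6.72°

59.8 dB, 6.7°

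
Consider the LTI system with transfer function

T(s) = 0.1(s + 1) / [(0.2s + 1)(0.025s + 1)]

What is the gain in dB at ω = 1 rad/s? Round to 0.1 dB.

-17.2 dB

At ω = 1 rad/s:
zero (1 + j1·1) = 1 + j1 → |·| ≈ 1.4142, ∠ ≈ 45.00°
pole (1 + j1·0.2) = 1 + j0.2 → |·| ≈ 1.0198, ∠ ≈ 11.31°
pole (1 + j1·0.025) = 1 + j0.025 → |·| ≈ 1.0003, ∠ ≈ 1.43°
|T| = 0.1 · 1.4142 / (1.0198 · 1.0003) ≈ 0.13863
Gain = 20 log₁₀(0.13863) ≈ -17.16 dB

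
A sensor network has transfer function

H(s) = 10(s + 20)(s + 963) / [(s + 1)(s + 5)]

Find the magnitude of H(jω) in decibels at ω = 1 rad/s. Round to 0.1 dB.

88.5 dB

At s = jω = j1:
zero (s+20): 20 + j1 → |·| = √(20²+1²) = √401 ≈ 20.025, ∠ = arctan(1/20) ≈ 2.86°
zero (s+963): 963 + j1 → |·| = √(963²+1²) = √927370 ≈ 963, ∠ = arctan(1/963) ≈ 0.06°
pole (s+1): 1 + j1 → |·| = √(1²+1²) = √2 ≈ 1.4142, ∠ = arctan(1/1) ≈ 45.00°
pole (s+5): 5 + j1 → |·| = √(5²+1²) = √26 ≈ 5.099, ∠ = arctan(1/5) ≈ 11.31°
|H| = 10 · 19284 / 7.211 ≈ 26742
Gain = 20 log₁₀(26742) ≈ 88.54 dB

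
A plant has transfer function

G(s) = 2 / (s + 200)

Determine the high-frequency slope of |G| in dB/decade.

-20 dB/decade

Each pole contributes −20 dB/decade at high frequency; each zero contributes +20 dB/decade.
Net: 0 zero(s) − 1 pole(s) → -20 dB/decade.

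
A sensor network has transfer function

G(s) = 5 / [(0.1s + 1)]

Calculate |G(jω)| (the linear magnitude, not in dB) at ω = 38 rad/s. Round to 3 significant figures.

At ω = 38 rad/s:
pole (1 + j38·0.1) = 1 + j3.8 → |·| ≈ 3.9294, ∠ ≈ 75.26°
|G| = 5 · 1 / (3.9294) ≈ 1.2725

1.27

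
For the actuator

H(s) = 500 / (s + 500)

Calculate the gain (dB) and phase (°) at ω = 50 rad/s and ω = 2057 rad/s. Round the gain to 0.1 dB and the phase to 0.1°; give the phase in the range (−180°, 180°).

ω = 50: -0.0 dB, -5.7°; ω = 2057: -12.5 dB, -76.3°

At s = jω = j50:
pole (s+500): 500 + j50 → |·| = √(500²+50²) = √252500 ≈ 502.49, ∠ = arctan(50/500) ≈ 5.71°
|H| = 500 / 502.49 ≈ 0.99504
Gain = 20 log₁₀(0.99504) ≈ -0.04 dB
∠H = 0.00° − 5.71° = -5.71°

At s = jω = j2057:
pole (s+500): 500 + j2057 → |·| = √(500²+2057²) = √4481249 ≈ 2116.9, ∠ = arctan(2057/500) ≈ 76.34°
|H| = 500 / 2116.9 ≈ 0.23619
Gain = 20 log₁₀(0.23619) ≈ -12.53 dB
∠H = 0.00° − 76.34° = -76.34°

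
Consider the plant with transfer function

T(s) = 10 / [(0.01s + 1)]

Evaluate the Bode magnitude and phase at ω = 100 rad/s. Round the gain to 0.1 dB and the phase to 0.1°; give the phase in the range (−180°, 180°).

At ω = 100 rad/s:
pole (1 + j100·0.01) = 1 + j1 → |·| ≈ 1.4142, ∠ ≈ 45.00°
|T| = 10 · 1 / (1.4142) ≈ 7.0711
Gain = 20 log₁₀(7.0711) ≈ 16.99 dB
∠T = (0°) − (45.00°) = -45.00°

17.0 dB, -45.0°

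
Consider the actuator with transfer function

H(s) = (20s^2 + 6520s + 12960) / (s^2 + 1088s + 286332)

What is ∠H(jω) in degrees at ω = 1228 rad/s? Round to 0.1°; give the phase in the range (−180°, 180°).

Substitute s = j1228:
Numerator: 20(j1228)^2 + 6520(j1228) + 12960 = -30146720 + j8006560
Denominator: (j1228)^2 + 1088(j1228) + 286332 = -1221652 + j1336064
|N| = √(30146720² + 8006560²) ≈ 3.1192e+07, ∠N ≈ 165.13°
|D| = √(1221652² + 1336064²) ≈ 1.8104e+06, ∠D ≈ 132.44°
∠H = 165.13° − 132.44° = 32.69°

32.7°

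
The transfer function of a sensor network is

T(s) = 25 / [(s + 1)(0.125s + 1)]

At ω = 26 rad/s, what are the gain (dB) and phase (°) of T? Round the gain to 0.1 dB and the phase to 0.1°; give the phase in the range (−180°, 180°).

-11.0 dB, -160.7°

At ω = 26 rad/s:
pole (1 + j26·1) = 1 + j26 → |·| ≈ 26.019, ∠ ≈ 87.80°
pole (1 + j26·0.125) = 1 + j3.25 → |·| ≈ 3.4004, ∠ ≈ 72.90°
|T| = 25 · 1 / (26.019 · 3.4004) ≈ 0.28257
Gain = 20 log₁₀(0.28257) ≈ -10.98 dB
∠T = (0°) − (87.80° + 72.90°) = -160.70°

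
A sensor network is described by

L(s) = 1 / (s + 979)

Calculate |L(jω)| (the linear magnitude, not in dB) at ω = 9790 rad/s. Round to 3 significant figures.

0.000102

At s = jω = j9790:
pole (s+979): 979 + j9790 → |·| = √(979²+9790²) = √96802541 ≈ 9838.8, ∠ = arctan(9790/979) ≈ 84.29°
|L| = 1 / 9838.8 ≈ 0.00010164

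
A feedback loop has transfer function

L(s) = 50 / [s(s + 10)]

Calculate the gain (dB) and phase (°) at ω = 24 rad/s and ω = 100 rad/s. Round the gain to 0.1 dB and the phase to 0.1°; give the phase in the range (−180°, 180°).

ω = 24: -21.9 dB, -157.4°; ω = 100: -46.1 dB, -174.3°

At s = jω = j24:
pole (s+10): 10 + j24 → |·| = √(10²+24²) = √676 ≈ 26, ∠ = arctan(24/10) ≈ 67.38°
pole at origin: |s| = 24, ∠ = 90.00° (in denominator)
|L| = 50 / 624 ≈ 0.080128
Gain = 20 log₁₀(0.080128) ≈ -21.92 dB
∠L = 0.00° − 157.38° = -157.38°

At s = jω = j100:
pole (s+10): 10 + j100 → |·| = √(10²+100²) = √10100 ≈ 100.5, ∠ = arctan(100/10) ≈ 84.29°
pole at origin: |s| = 100, ∠ = 90.00° (in denominator)
|L| = 50 / 10050 ≈ 0.0049751
Gain = 20 log₁₀(0.0049751) ≈ -46.06 dB
∠L = 0.00° − 174.29° = -174.29°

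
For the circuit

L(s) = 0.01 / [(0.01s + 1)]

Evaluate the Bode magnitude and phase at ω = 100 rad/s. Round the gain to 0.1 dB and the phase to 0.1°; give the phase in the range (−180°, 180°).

At ω = 100 rad/s:
pole (1 + j100·0.01) = 1 + j1 → |·| ≈ 1.4142, ∠ ≈ 45.00°
|L| = 0.01 · 1 / (1.4142) ≈ 0.0070711
Gain = 20 log₁₀(0.0070711) ≈ -43.01 dB
∠L = (0°) − (45.00°) = -45.00°

-43.0 dB, -45.0°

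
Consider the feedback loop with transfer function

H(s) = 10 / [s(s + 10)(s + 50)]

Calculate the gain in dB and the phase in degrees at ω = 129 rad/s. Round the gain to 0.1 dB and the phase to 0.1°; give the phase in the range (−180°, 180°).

-107.3 dB, 115.6°

At s = jω = j129:
pole (s+10): 10 + j129 → |·| = √(10²+129²) = √16741 ≈ 129.39, ∠ = arctan(129/10) ≈ 85.57°
pole (s+50): 50 + j129 → |·| = √(50²+129²) = √19141 ≈ 138.35, ∠ = arctan(129/50) ≈ 68.81°
pole at origin: |s| = 129, ∠ = 90.00° (in denominator)
|H| = 10 / 2.3092e+06 ≈ 4.3305e-06
Gain = 20 log₁₀(4.3305e-06) ≈ -107.27 dB
∠H = 0.00° − 244.38° = -244.38° ≡ 115.62° (principal value)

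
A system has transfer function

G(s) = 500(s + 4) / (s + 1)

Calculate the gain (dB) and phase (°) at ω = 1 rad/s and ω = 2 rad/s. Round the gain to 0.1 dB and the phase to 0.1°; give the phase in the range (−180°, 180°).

ω = 1: 63.3 dB, -31.0°; ω = 2: 60.0 dB, -36.9°

At s = jω = j1:
zero (s+4): 4 + j1 → |·| = √(4²+1²) = √17 ≈ 4.1231, ∠ = arctan(1/4) ≈ 14.04°
pole (s+1): 1 + j1 → |·| = √(1²+1²) = √2 ≈ 1.4142, ∠ = arctan(1/1) ≈ 45.00°
|G| = 500 · 4.1231 / 1.4142 ≈ 1457.7
Gain = 20 log₁₀(1457.7) ≈ 63.27 dB
∠G = 14.04° − 45.00° = -30.96°

At s = jω = j2:
zero (s+4): 4 + j2 → |·| = √(4²+2²) = √20 ≈ 4.4721, ∠ = arctan(2/4) ≈ 26.57°
pole (s+1): 1 + j2 → |·| = √(1²+2²) = √5 ≈ 2.2361, ∠ = arctan(2/1) ≈ 63.43°
|G| = 500 · 4.4721 / 2.2361 ≈ 999.98
Gain = 20 log₁₀(999.98) ≈ 60.00 dB
∠G = 26.57° − 63.43° = -36.86°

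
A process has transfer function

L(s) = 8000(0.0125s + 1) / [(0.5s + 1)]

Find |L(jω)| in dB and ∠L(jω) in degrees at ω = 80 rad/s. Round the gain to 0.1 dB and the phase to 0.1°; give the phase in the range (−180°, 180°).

At ω = 80 rad/s:
zero (1 + j80·0.0125) = 1 + j1 → |·| ≈ 1.4142, ∠ ≈ 45.00°
pole (1 + j80·0.5) = 1 + j40 → |·| ≈ 40.012, ∠ ≈ 88.57°
|L| = 8000 · 1.4142 / (40.012) ≈ 282.76
Gain = 20 log₁₀(282.76) ≈ 49.03 dB
∠L = (45.00°) − (88.57°) = -43.57°

49.0 dB, -43.6°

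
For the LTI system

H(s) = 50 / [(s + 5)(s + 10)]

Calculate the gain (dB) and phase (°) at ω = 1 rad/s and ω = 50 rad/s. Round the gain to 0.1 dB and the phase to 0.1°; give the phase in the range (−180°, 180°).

At s = jω = j1:
pole (s+5): 5 + j1 → |·| = √(5²+1²) = √26 ≈ 5.099, ∠ = arctan(1/5) ≈ 11.31°
pole (s+10): 10 + j1 → |·| = √(10²+1²) = √101 ≈ 10.05, ∠ = arctan(1/10) ≈ 5.71°
|H| = 50 / 51.245 ≈ 0.9757
Gain = 20 log₁₀(0.9757) ≈ -0.21 dB
∠H = 0.00° − 17.02° = -17.02°

At s = jω = j50:
pole (s+5): 5 + j50 → |·| = √(5²+50²) = √2525 ≈ 50.249, ∠ = arctan(50/5) ≈ 84.29°
pole (s+10): 10 + j50 → |·| = √(10²+50²) = √2600 ≈ 50.99, ∠ = arctan(50/10) ≈ 78.69°
|H| = 50 / 2562.2 ≈ 0.019514
Gain = 20 log₁₀(0.019514) ≈ -34.19 dB
∠H = 0.00° − 162.98° = -162.98°

ω = 1: -0.2 dB, -17.0°; ω = 50: -34.2 dB, -163.0°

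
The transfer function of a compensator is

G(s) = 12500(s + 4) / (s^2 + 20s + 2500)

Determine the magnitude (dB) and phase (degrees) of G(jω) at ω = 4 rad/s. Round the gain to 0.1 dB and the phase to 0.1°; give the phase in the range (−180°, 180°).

At s = jω = j4:
zero (s+4): 4 + j4 → |·| = √(4²+4²) = √32 ≈ 5.6569, ∠ = arctan(4/4) ≈ 45.00°
quadratic: (j4)² + 20·j4 + 2500 = 2484 + j80 → |·| ≈ 2485.3, ∠ ≈ 1.84°
|G| = 12500 · 5.6569 / 2485.3 ≈ 28.452
Gain = 20 log₁₀(28.452) ≈ 29.08 dB
∠G = 45.00° − 1.84° = 43.16°

29.1 dB, 43.2°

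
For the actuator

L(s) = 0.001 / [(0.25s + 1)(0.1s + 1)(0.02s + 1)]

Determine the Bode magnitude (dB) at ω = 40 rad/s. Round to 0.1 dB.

-94.5 dB

At ω = 40 rad/s:
pole (1 + j40·0.25) = 1 + j10 → |·| ≈ 10.05, ∠ ≈ 84.29°
pole (1 + j40·0.1) = 1 + j4 → |·| ≈ 4.1231, ∠ ≈ 75.96°
pole (1 + j40·0.02) = 1 + j0.8 → |·| ≈ 1.2806, ∠ ≈ 38.66°
|L| = 0.001 · 1 / (10.05 · 4.1231 · 1.2806) ≈ 1.8845e-05
Gain = 20 log₁₀(1.8845e-05) ≈ -94.50 dB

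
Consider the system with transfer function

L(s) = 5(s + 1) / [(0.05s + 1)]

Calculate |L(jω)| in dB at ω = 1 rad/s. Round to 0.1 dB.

At ω = 1 rad/s:
zero (1 + j1·1) = 1 + j1 → |·| ≈ 1.4142, ∠ ≈ 45.00°
pole (1 + j1·0.05) = 1 + j0.05 → |·| ≈ 1.0012, ∠ ≈ 2.86°
|L| = 5 · 1.4142 / (1.0012) ≈ 7.0625
Gain = 20 log₁₀(7.0625) ≈ 16.98 dB

17.0 dB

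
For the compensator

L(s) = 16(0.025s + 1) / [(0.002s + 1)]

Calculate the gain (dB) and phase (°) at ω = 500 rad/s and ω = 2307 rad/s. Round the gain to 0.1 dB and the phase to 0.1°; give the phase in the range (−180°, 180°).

At ω = 500 rad/s:
zero (1 + j500·0.025) = 1 + j12.5 → |·| ≈ 12.54, ∠ ≈ 85.43°
pole (1 + j500·0.002) = 1 + j1 → |·| ≈ 1.4142, ∠ ≈ 45.00°
|L| = 16 · 12.54 / (1.4142) ≈ 141.88
Gain = 20 log₁₀(141.88) ≈ 43.04 dB
∠L = (85.43°) − (45.00°) = 40.43°

At ω = 2307 rad/s:
zero (1 + j2307·0.025) = 1 + j57.675 → |·| ≈ 57.684, ∠ ≈ 89.01°
pole (1 + j2307·0.002) = 1 + j4.614 → |·| ≈ 4.7211, ∠ ≈ 77.77°
|L| = 16 · 57.684 / (4.7211) ≈ 195.49
Gain = 20 log₁₀(195.49) ≈ 45.82 dB
∠L = (89.01°) − (77.77°) = 11.24°

ω = 500: 43.0 dB, 40.4°; ω = 2307: 45.8 dB, 11.2°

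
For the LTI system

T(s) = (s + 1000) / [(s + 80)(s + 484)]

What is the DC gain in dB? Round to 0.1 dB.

T(0) = 1·1000 / (80·484) ≈ 0.025826
20 log₁₀(0.025826) ≈ -31.76 dB

-31.8 dB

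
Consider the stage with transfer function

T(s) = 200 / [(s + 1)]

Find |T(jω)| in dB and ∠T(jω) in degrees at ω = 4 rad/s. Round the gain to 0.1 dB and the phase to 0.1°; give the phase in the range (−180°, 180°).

At ω = 4 rad/s:
pole (1 + j4·1) = 1 + j4 → |·| ≈ 4.1231, ∠ ≈ 75.96°
|T| = 200 · 1 / (4.1231) ≈ 48.507
Gain = 20 log₁₀(48.507) ≈ 33.72 dB
∠T = (0°) − (75.96°) = -75.96°

33.7 dB, -76.0°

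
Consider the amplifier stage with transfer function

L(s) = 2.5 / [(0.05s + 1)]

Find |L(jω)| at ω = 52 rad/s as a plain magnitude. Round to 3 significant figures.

0.897

At ω = 52 rad/s:
pole (1 + j52·0.05) = 1 + j2.6 → |·| ≈ 2.7857, ∠ ≈ 68.96°
|L| = 2.5 · 1 / (2.7857) ≈ 0.89744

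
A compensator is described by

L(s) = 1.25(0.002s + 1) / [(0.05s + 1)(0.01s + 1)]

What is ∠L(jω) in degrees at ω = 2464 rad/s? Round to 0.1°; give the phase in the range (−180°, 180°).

At ω = 2464 rad/s:
zero (1 + j2464·0.002) = 1 + j4.928 → |·| ≈ 5.0284, ∠ ≈ 78.53°
pole (1 + j2464·0.05) = 1 + j123.2 → |·| ≈ 123.2, ∠ ≈ 89.53°
pole (1 + j2464·0.01) = 1 + j24.64 → |·| ≈ 24.66, ∠ ≈ 87.68°
∠L = (78.53°) − (89.53° + 87.68°) = -98.68°

-98.7°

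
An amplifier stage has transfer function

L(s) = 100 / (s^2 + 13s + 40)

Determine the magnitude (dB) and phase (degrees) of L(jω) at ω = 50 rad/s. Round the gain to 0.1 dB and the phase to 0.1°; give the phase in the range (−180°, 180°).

Substitute s = j50:
Numerator: 100 = 100 + j0
Denominator: (j50)^2 + 13(j50) + 40 = -2460 + j650
|N| = √(100² + 0²) ≈ 100, ∠N ≈ 0.00°
|D| = √(2460² + 650²) ≈ 2544.4, ∠D ≈ 165.20°
|L| = 100 / 2544.4 ≈ 0.039302
Gain = 20 log₁₀(0.039302) ≈ -28.11 dB
∠L = 0.00° − 165.20° = -165.20°

-28.1 dB, -165.2°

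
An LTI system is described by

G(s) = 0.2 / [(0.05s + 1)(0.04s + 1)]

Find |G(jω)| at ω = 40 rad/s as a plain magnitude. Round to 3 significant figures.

At ω = 40 rad/s:
pole (1 + j40·0.05) = 1 + j2 → |·| ≈ 2.2361, ∠ ≈ 63.43°
pole (1 + j40·0.04) = 1 + j1.6 → |·| ≈ 1.8868, ∠ ≈ 57.99°
|G| = 0.2 · 1 / (2.2361 · 1.8868) ≈ 0.047404

0.0474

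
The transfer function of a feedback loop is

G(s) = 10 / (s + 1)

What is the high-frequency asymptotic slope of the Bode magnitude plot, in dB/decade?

Each pole contributes −20 dB/decade at high frequency; each zero contributes +20 dB/decade.
Net: 0 zero(s) − 1 pole(s) → -20 dB/decade.

-20 dB/decade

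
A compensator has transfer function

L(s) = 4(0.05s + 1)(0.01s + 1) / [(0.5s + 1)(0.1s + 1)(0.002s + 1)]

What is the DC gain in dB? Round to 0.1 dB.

12.0 dB

L(0) = 4 · 1 / 1 = 4
20 log₁₀(4) ≈ 12.04 dB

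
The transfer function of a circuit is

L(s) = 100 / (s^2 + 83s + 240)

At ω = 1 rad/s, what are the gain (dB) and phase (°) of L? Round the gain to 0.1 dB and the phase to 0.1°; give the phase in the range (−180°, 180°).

-8.1 dB, -19.2°

Substitute s = j1:
Numerator: 100 = 100 + j0
Denominator: (j1)^2 + 83(j1) + 240 = 239 + j83
|N| = √(100² + 0²) ≈ 100, ∠N ≈ 0.00°
|D| = √(239² + 83²) ≈ 253, ∠D ≈ 19.15°
|L| = 100 / 253 ≈ 0.39526
Gain = 20 log₁₀(0.39526) ≈ -8.06 dB
∠L = 0.00° − 19.15° = -19.15°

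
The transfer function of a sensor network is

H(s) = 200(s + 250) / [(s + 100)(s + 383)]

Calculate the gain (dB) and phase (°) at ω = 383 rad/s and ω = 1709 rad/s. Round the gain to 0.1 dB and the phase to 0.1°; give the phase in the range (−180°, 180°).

ω = 383: -7.4 dB, -63.5°; ω = 1709: -18.8 dB, -82.3°

At s = jω = j383:
zero (s+250): 250 + j383 → |·| = √(250²+383²) = √209189 ≈ 457.37, ∠ = arctan(383/250) ≈ 56.87°
pole (s+100): 100 + j383 → |·| = √(100²+383²) = √156689 ≈ 395.84, ∠ = arctan(383/100) ≈ 75.37°
pole (s+383): 383 + j383 → |·| = √(383²+383²) = √293378 ≈ 541.64, ∠ = arctan(383/383) ≈ 45.00°
|H| = 200 · 457.37 / 2.144e+05 ≈ 0.42665
Gain = 20 log₁₀(0.42665) ≈ -7.40 dB
∠H = 56.87° − 120.37° = -63.50°

At s = jω = j1709:
zero (s+250): 250 + j1709 → |·| = √(250²+1709²) = √2983181 ≈ 1727.2, ∠ = arctan(1709/250) ≈ 81.68°
pole (s+100): 100 + j1709 → |·| = √(100²+1709²) = √2930681 ≈ 1711.9, ∠ = arctan(1709/100) ≈ 86.65°
pole (s+383): 383 + j1709 → |·| = √(383²+1709²) = √3067370 ≈ 1751.4, ∠ = arctan(1709/383) ≈ 77.37°
|H| = 200 · 1727.2 / 2.9982e+06 ≈ 0.11522
Gain = 20 log₁₀(0.11522) ≈ -18.77 dB
∠H = 81.68° − 164.02° = -82.34°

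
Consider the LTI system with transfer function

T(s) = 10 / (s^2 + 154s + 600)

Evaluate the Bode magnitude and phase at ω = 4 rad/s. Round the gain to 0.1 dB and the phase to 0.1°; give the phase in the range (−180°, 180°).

Substitute s = j4:
Numerator: 10 = 10 + j0
Denominator: (j4)^2 + 154(j4) + 600 = 584 + j616
|N| = √(10² + 0²) ≈ 10, ∠N ≈ 0.00°
|D| = √(584² + 616²) ≈ 848.83, ∠D ≈ 46.53°
|T| = 10 / 848.83 ≈ 0.011781
Gain = 20 log₁₀(0.011781) ≈ -38.58 dB
∠T = 0.00° − 46.53° = -46.53°

-38.6 dB, -46.5°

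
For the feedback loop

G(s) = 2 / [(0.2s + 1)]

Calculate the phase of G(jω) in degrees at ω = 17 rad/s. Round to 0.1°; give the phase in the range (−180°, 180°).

At ω = 17 rad/s:
pole (1 + j17·0.2) = 1 + j3.4 → |·| ≈ 3.544, ∠ ≈ 73.61°
∠G = (0°) − (73.61°) = -73.61°

-73.6°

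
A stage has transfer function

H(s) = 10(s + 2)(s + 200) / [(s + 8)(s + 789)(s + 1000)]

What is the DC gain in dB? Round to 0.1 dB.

H(0) = 10·2·200 / (8·789·1000) ≈ 0.00063371
20 log₁₀(0.00063371) ≈ -63.96 dB

-64.0 dB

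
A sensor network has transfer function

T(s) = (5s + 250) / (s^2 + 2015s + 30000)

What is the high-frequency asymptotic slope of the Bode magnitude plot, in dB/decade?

-20 dB/decade

Each pole contributes −20 dB/decade at high frequency; each zero contributes +20 dB/decade.
Net: 1 zero(s) − 2 pole(s) → -20 dB/decade.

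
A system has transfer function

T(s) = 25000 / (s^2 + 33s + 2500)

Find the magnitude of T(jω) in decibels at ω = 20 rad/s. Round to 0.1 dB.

At s = jω = j20:
quadratic: (j20)² + 33·j20 + 2500 = 2100 + j660 → |·| ≈ 2201.3, ∠ ≈ 17.45°
|T| = 25000 / 2201.3 ≈ 11.357
Gain = 20 log₁₀(11.357) ≈ 21.11 dB

21.1 dB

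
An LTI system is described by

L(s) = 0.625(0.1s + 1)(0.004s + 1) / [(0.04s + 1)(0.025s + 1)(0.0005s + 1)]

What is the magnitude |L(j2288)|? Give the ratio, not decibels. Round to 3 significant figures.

At ω = 2288 rad/s:
zero (1 + j2288·0.1) = 1 + j228.8 → |·| ≈ 228.8, ∠ ≈ 89.75°
zero (1 + j2288·0.004) = 1 + j9.152 → |·| ≈ 9.2065, ∠ ≈ 83.76°
pole (1 + j2288·0.04) = 1 + j91.52 → |·| ≈ 91.525, ∠ ≈ 89.37°
pole (1 + j2288·0.025) = 1 + j57.2 → |·| ≈ 57.209, ∠ ≈ 89.00°
pole (1 + j2288·0.0005) = 1 + j1.144 → |·| ≈ 1.5195, ∠ ≈ 48.84°
|L| = 0.625 · 228.8 · 9.2065 / (91.525 · 57.209 · 1.5195) ≈ 0.16547

0.165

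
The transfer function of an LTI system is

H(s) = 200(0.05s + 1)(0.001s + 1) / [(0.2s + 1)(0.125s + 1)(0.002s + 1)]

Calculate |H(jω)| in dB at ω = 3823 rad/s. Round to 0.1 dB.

At ω = 3823 rad/s:
zero (1 + j3823·0.05) = 1 + j191.15 → |·| ≈ 191.15, ∠ ≈ 89.70°
zero (1 + j3823·0.001) = 1 + j3.823 → |·| ≈ 3.9516, ∠ ≈ 75.34°
pole (1 + j3823·0.2) = 1 + j764.6 → |·| ≈ 764.6, ∠ ≈ 89.93°
pole (1 + j3823·0.125) = 1 + j477.875 → |·| ≈ 477.88, ∠ ≈ 89.88°
pole (1 + j3823·0.002) = 1 + j7.646 → |·| ≈ 7.7111, ∠ ≈ 82.55°
|H| = 200 · 191.15 · 3.9516 / (764.6 · 477.88 · 7.7111) ≈ 0.053618
Gain = 20 log₁₀(0.053618) ≈ -25.41 dB

-25.4 dB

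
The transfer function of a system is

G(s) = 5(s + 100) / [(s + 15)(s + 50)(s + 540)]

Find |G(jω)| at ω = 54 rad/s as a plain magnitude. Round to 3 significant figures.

0.000254

At s = jω = j54:
zero (s+100): 100 + j54 → |·| = √(100²+54²) = √12916 ≈ 113.65, ∠ = arctan(54/100) ≈ 28.37°
pole (s+15): 15 + j54 → |·| = √(15²+54²) = √3141 ≈ 56.045, ∠ = arctan(54/15) ≈ 74.48°
pole (s+50): 50 + j54 → |·| = √(50²+54²) = √5416 ≈ 73.593, ∠ = arctan(54/50) ≈ 47.20°
pole (s+540): 540 + j54 → |·| = √(540²+54²) = √294516 ≈ 542.69, ∠ = arctan(54/540) ≈ 5.71°
|G| = 5 · 113.65 / 2.2383e+06 ≈ 0.00025388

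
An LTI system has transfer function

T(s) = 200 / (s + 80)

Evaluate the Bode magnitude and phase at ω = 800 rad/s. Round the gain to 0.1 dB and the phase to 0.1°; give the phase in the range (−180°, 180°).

At s = jω = j800:
pole (s+80): 80 + j800 → |·| = √(80²+800²) = √646400 ≈ 803.99, ∠ = arctan(800/80) ≈ 84.29°
|T| = 200 / 803.99 ≈ 0.24876
Gain = 20 log₁₀(0.24876) ≈ -12.08 dB
∠T = 0.00° − 84.29° = -84.29°

-12.1 dB, -84.3°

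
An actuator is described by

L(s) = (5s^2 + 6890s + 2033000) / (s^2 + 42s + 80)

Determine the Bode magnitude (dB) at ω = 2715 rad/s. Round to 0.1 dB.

Substitute s = j2715:
Numerator: 5(j2715)^2 + 6890(j2715) + 2033000 = -34823125 + j18706350
Denominator: (j2715)^2 + 42(j2715) + 80 = -7371145 + j114030
|N| = √(34823125² + 18706350²) ≈ 3.9529e+07, ∠N ≈ 151.76°
|D| = √(7371145² + 114030²) ≈ 7.372e+06, ∠D ≈ 179.11°
|L| = 3.9529e+07 / 7.372e+06 ≈ 5.362
Gain = 20 log₁₀(5.362) ≈ 14.59 dB

14.6 dB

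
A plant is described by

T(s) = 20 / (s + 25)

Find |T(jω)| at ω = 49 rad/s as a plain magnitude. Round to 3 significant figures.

At s = jω = j49:
pole (s+25): 25 + j49 → |·| = √(25²+49²) = √3026 ≈ 55.009, ∠ = arctan(49/25) ≈ 62.97°
|T| = 20 / 55.009 ≈ 0.36358

0.364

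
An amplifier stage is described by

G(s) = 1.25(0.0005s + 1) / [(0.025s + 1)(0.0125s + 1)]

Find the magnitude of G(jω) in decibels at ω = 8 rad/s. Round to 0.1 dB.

At ω = 8 rad/s:
zero (1 + j8·0.0005) = 1 + j0.004 → |·| ≈ 1, ∠ ≈ 0.23°
pole (1 + j8·0.025) = 1 + j0.2 → |·| ≈ 1.0198, ∠ ≈ 11.31°
pole (1 + j8·0.0125) = 1 + j0.1 → |·| ≈ 1.005, ∠ ≈ 5.71°
|G| = 1.25 · 1 / (1.0198 · 1.005) ≈ 1.2196
Gain = 20 log₁₀(1.2196) ≈ 1.72 dB

1.7 dB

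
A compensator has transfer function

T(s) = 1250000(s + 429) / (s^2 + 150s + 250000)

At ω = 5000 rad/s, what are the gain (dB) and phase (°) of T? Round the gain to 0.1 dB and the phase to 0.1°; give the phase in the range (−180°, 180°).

48.1 dB, -93.2°

At s = jω = j5000:
zero (s+429): 429 + j5000 → |·| = √(429²+5000²) = √25184041 ≈ 5018.4, ∠ = arctan(5000/429) ≈ 85.10°
quadratic: (j5000)² + 150·j5000 + 250000 = -24750000 + j750000 → |·| ≈ 2.4761e+07, ∠ ≈ 178.26°
|T| = 1250000 · 5018.4 / 2.4761e+07 ≈ 253.34
Gain = 20 log₁₀(253.34) ≈ 48.07 dB
∠T = 85.10° − 178.26° = -93.16°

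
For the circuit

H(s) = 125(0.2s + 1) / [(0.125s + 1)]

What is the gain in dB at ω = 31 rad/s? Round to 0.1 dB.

45.9 dB

At ω = 31 rad/s:
zero (1 + j31·0.2) = 1 + j6.2 → |·| ≈ 6.2801, ∠ ≈ 80.84°
pole (1 + j31·0.125) = 1 + j3.875 → |·| ≈ 4.002, ∠ ≈ 75.53°
|H| = 125 · 6.2801 / (4.002) ≈ 196.16
Gain = 20 log₁₀(196.16) ≈ 45.85 dB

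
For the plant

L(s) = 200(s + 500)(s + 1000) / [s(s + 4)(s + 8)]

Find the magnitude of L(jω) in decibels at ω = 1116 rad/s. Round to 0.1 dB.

-11.6 dB

At s = jω = j1116:
zero (s+500): 500 + j1116 → |·| = √(500²+1116²) = √1495456 ≈ 1222.9, ∠ = arctan(1116/500) ≈ 65.87°
zero (s+1000): 1000 + j1116 → |·| = √(1000²+1116²) = √2245456 ≈ 1498.5, ∠ = arctan(1116/1000) ≈ 48.14°
pole (s+4): 4 + j1116 → |·| = √(4²+1116²) = √1245472 ≈ 1116, ∠ = arctan(1116/4) ≈ 89.79°
pole (s+8): 8 + j1116 → |·| = √(8²+1116²) = √1245520 ≈ 1116, ∠ = arctan(1116/8) ≈ 89.59°
pole at origin: |s| = 1116, ∠ = 90.00° (in denominator)
|L| = 200 · 1.8325e+06 / 1.3899e+09 ≈ 0.26369
Gain = 20 log₁₀(0.26369) ≈ -11.58 dB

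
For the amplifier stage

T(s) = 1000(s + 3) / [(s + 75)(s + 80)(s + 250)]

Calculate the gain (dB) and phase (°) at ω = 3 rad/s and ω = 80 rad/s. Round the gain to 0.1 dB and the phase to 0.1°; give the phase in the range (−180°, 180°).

At s = jω = j3:
zero (s+3): 3 + j3 → |·| = √(3²+3²) = √18 ≈ 4.2426, ∠ = arctan(3/3) ≈ 45.00°
pole (s+75): 75 + j3 → |·| = √(75²+3²) = √5634 ≈ 75.06, ∠ = arctan(3/75) ≈ 2.29°
pole (s+80): 80 + j3 → |·| = √(80²+3²) = √6409 ≈ 80.056, ∠ = arctan(3/80) ≈ 2.15°
pole (s+250): 250 + j3 → |·| = √(250²+3²) = √62509 ≈ 250.02, ∠ = arctan(3/250) ≈ 0.69°
|T| = 1000 · 4.2426 / 1.5024e+06 ≈ 0.0028239
Gain = 20 log₁₀(0.0028239) ≈ -50.98 dB
∠T = 45.00° − 5.13° = 39.87°

At s = jω = j80:
zero (s+3): 3 + j80 → |·| = √(3²+80²) = √6409 ≈ 80.056, ∠ = arctan(80/3) ≈ 87.85°
pole (s+75): 75 + j80 → |·| = √(75²+80²) = √12025 ≈ 109.66, ∠ = arctan(80/75) ≈ 46.85°
pole (s+80): 80 + j80 → |·| = √(80²+80²) = √12800 ≈ 113.14, ∠ = arctan(80/80) ≈ 45.00°
pole (s+250): 250 + j80 → |·| = √(250²+80²) = √68900 ≈ 262.49, ∠ = arctan(80/250) ≈ 17.74°
|T| = 1000 · 80.056 / 3.2567e+06 ≈ 0.024582
Gain = 20 log₁₀(0.024582) ≈ -32.19 dB
∠T = 87.85° − 109.59° = -21.74°

ω = 3: -51.0 dB, 39.9°; ω = 80: -32.2 dB, -21.7°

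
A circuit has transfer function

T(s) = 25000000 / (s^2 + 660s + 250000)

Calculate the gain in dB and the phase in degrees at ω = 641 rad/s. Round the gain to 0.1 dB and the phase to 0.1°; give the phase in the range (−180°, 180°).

34.8 dB, -110.8°

At s = jω = j641:
quadratic: (j641)² + 660·j641 + 250000 = -160881 + j423060 → |·| ≈ 4.5262e+05, ∠ ≈ 110.82°
|T| = 25000000 / 4.5262e+05 ≈ 55.234
Gain = 20 log₁₀(55.234) ≈ 34.84 dB
∠T = 0.00° − 110.82° = -110.82°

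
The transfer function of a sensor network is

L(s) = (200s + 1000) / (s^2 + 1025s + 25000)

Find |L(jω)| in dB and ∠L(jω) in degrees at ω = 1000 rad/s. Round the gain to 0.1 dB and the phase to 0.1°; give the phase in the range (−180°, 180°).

Substitute s = j1000:
Numerator: 200(j1000) + 1000 = 1000 + j200000
Denominator: (j1000)^2 + 1025(j1000) + 25000 = -975000 + j1025000
|N| = √(1000² + 200000²) ≈ 2e+05, ∠N ≈ 89.71°
|D| = √(975000² + 1025000²) ≈ 1.4147e+06, ∠D ≈ 133.57°
|L| = 2e+05 / 1.4147e+06 ≈ 0.14137
Gain = 20 log₁₀(0.14137) ≈ -16.99 dB
∠L = 89.71° − 133.57° = -43.86°

-17.0 dB, -43.9°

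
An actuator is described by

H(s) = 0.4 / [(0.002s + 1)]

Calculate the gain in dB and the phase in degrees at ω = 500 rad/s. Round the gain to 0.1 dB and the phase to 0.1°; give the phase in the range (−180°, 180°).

-11.0 dB, -45.0°

At ω = 500 rad/s:
pole (1 + j500·0.002) = 1 + j1 → |·| ≈ 1.4142, ∠ ≈ 45.00°
|H| = 0.4 · 1 / (1.4142) ≈ 0.28285
Gain = 20 log₁₀(0.28285) ≈ -10.97 dB
∠H = (0°) − (45.00°) = -45.00°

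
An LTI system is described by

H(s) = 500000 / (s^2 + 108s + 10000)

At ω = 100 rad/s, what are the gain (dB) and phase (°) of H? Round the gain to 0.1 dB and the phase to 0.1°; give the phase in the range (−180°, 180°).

At s = jω = j100:
quadratic: (j100)² + 108·j100 + 10000 = 0 + j10800 → |·| ≈ 10800, ∠ ≈ 90.00°
|H| = 500000 / 10800 ≈ 46.296
Gain = 20 log₁₀(46.296) ≈ 33.31 dB
∠H = 0.00° − 90.00° = -90.00°

33.3 dB, -90.0°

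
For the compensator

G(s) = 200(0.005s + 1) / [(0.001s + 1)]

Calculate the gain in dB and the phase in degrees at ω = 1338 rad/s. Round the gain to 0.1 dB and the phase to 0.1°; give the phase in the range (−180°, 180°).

At ω = 1338 rad/s:
zero (1 + j1338·0.005) = 1 + j6.69 → |·| ≈ 6.7643, ∠ ≈ 81.50°
pole (1 + j1338·0.001) = 1 + j1.338 → |·| ≈ 1.6704, ∠ ≈ 53.23°
|G| = 200 · 6.7643 / (1.6704) ≈ 809.9
Gain = 20 log₁₀(809.9) ≈ 58.17 dB
∠G = (81.50°) − (53.23°) = 28.27°

58.2 dB, 28.3°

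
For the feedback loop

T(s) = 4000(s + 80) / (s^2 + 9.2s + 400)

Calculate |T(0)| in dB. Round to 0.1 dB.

58.1 dB

T(0) = 4000·80 / 400 = 800
20 log₁₀(800) ≈ 58.06 dB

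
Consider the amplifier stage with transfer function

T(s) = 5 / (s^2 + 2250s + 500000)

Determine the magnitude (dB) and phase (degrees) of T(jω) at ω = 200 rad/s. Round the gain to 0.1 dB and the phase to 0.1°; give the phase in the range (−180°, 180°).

-102.2 dB, -44.4°

Substitute s = j200:
Numerator: 5 = 5 + j0
Denominator: (j200)^2 + 2250(j200) + 500000 = 460000 + j450000
|N| = √(5² + 0²) ≈ 5, ∠N ≈ 0.00°
|D| = √(460000² + 450000²) ≈ 6.4351e+05, ∠D ≈ 44.37°
|T| = 5 / 6.4351e+05 ≈ 7.7699e-06
Gain = 20 log₁₀(7.7699e-06) ≈ -102.19 dB
∠T = 0.00° − 44.37° = -44.37°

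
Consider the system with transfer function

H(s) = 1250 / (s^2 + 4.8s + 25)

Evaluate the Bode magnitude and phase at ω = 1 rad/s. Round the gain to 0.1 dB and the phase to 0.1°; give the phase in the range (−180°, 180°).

At s = jω = j1:
quadratic: (j1)² + 4.8·j1 + 25 = 24 + j4.8 → |·| ≈ 24.475, ∠ ≈ 11.31°
|H| = 1250 / 24.475 ≈ 51.073
Gain = 20 log₁₀(51.073) ≈ 34.16 dB
∠H = 0.00° − 11.31° = -11.31°

34.2 dB, -11.3°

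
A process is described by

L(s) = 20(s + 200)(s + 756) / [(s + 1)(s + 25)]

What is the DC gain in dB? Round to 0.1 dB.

101.7 dB

L(0) = 20·200·756 / (1·25) = 1.2096e+05
20 log₁₀(1.2096e+05) ≈ 101.65 dB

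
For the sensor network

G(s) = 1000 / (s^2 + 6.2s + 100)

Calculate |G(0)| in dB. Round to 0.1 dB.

20.0 dB

G(0) = 1000 / 100 = 10
20 log₁₀(10) ≈ 20.00 dB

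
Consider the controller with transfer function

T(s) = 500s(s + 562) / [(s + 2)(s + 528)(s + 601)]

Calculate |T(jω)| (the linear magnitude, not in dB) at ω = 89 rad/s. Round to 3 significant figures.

0.874

At s = jω = j89:
zero (s+562): 562 + j89 → |·| = √(562²+89²) = √323765 ≈ 569, ∠ = arctan(89/562) ≈ 9.00°
zero at origin: s = j89 → |·| = 89, ∠ = 90.00°
pole (s+2): 2 + j89 → |·| = √(2²+89²) = √7925 ≈ 89.022, ∠ = arctan(89/2) ≈ 88.71°
pole (s+528): 528 + j89 → |·| = √(528²+89²) = √286705 ≈ 535.45, ∠ = arctan(89/528) ≈ 9.57°
pole (s+601): 601 + j89 → |·| = √(601²+89²) = √369122 ≈ 607.55, ∠ = arctan(89/601) ≈ 8.42°
|T| = 500 · 50641 / 2.896e+07 ≈ 0.87433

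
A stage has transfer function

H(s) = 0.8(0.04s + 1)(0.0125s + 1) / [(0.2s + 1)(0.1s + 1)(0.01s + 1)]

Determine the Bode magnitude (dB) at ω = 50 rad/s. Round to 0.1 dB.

At ω = 50 rad/s:
zero (1 + j50·0.04) = 1 + j2 → |·| ≈ 2.2361, ∠ ≈ 63.43°
zero (1 + j50·0.0125) = 1 + j0.625 → |·| ≈ 1.1792, ∠ ≈ 32.01°
pole (1 + j50·0.2) = 1 + j10 → |·| ≈ 10.05, ∠ ≈ 84.29°
pole (1 + j50·0.1) = 1 + j5 → |·| ≈ 5.099, ∠ ≈ 78.69°
pole (1 + j50·0.01) = 1 + j0.5 → |·| ≈ 1.118, ∠ ≈ 26.57°
|H| = 0.8 · 2.2361 · 1.1792 / (10.05 · 5.099 · 1.118) ≈ 0.036819
Gain = 20 log₁₀(0.036819) ≈ -28.68 dB

-28.7 dB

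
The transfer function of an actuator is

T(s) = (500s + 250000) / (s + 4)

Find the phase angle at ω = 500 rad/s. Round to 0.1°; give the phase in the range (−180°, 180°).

Substitute s = j500:
Numerator: 500(j500) + 250000 = 250000 + j250000
Denominator: (j500) + 4 = 4 + j500
|N| = √(250000² + 250000²) ≈ 3.5355e+05, ∠N ≈ 45.00°
|D| = √(4² + 500²) ≈ 500.02, ∠D ≈ 89.54°
∠T = 45.00° − 89.54° = -44.54°

-44.5°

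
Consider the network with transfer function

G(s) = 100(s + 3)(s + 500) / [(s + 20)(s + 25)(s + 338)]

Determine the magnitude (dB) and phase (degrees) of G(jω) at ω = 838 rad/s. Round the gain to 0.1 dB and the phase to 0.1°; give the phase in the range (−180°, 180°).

At s = jω = j838:
zero (s+3): 3 + j838 → |·| = √(3²+838²) = √702253 ≈ 838.01, ∠ = arctan(838/3) ≈ 89.79°
zero (s+500): 500 + j838 → |·| = √(500²+838²) = √952244 ≈ 975.83, ∠ = arctan(838/500) ≈ 59.18°
pole (s+20): 20 + j838 → |·| = √(20²+838²) = √702644 ≈ 838.24, ∠ = arctan(838/20) ≈ 88.63°
pole (s+25): 25 + j838 → |·| = √(25²+838²) = √702869 ≈ 838.37, ∠ = arctan(838/25) ≈ 88.29°
pole (s+338): 338 + j838 → |·| = √(338²+838²) = √816488 ≈ 903.6, ∠ = arctan(838/338) ≈ 68.03°
|G| = 100 · 8.1776e+05 / 6.3501e+08 ≈ 0.12878
Gain = 20 log₁₀(0.12878) ≈ -17.80 dB
∠G = 148.97° − 244.95° = -95.98°

-17.8 dB, -96.0°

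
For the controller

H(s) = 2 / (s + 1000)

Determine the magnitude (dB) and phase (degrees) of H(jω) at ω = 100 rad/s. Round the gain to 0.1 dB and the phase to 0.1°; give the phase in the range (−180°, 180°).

Substitute s = j100:
Numerator: 2 = 2 + j0
Denominator: (j100) + 1000 = 1000 + j100
|N| = √(2² + 0²) ≈ 2, ∠N ≈ 0.00°
|D| = √(1000² + 100²) ≈ 1005, ∠D ≈ 5.71°
|H| = 2 / 1005 ≈ 0.00199
Gain = 20 log₁₀(0.00199) ≈ -54.02 dB
∠H = 0.00° − 5.71° = -5.71°

-54.0 dB, -5.7°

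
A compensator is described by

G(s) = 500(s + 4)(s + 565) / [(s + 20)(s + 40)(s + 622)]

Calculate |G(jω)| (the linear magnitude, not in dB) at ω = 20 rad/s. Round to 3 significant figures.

At s = jω = j20:
zero (s+4): 4 + j20 → |·| = √(4²+20²) = √416 ≈ 20.396, ∠ = arctan(20/4) ≈ 78.69°
zero (s+565): 565 + j20 → |·| = √(565²+20²) = √319625 ≈ 565.35, ∠ = arctan(20/565) ≈ 2.03°
pole (s+20): 20 + j20 → |·| = √(20²+20²) = √800 ≈ 28.284, ∠ = arctan(20/20) ≈ 45.00°
pole (s+40): 40 + j20 → |·| = √(40²+20²) = √2000 ≈ 44.721, ∠ = arctan(20/40) ≈ 26.57°
pole (s+622): 622 + j20 → |·| = √(622²+20²) = √387284 ≈ 622.32, ∠ = arctan(20/622) ≈ 1.84°
|G| = 500 · 11531 / 7.8717e+05 ≈ 7.3243

7.32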